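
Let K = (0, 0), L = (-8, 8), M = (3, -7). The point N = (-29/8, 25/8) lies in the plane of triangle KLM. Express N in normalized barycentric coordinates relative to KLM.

(3/8, 1/2, 1/8)

Signed area of the reference triangle: [KLM] = ½·(0·(8−(-7)) + (-8)·(-7−0) + 3·(0−8)) = ½·(0 + 56 − 24) = 16.
[NLM] = ½·((-29/8)·(8−(-7)) + (-8)·(-7−(25/8)) + 3·(25/8−8)) = ½·(-435/8 + 81 − 117/8) = 6, so the K-coordinate is 6/16 = 3/8.
[KNM] = ½·(0·(25/8−(-7)) + (-29/8)·(-7−0) + 3·(0−(25/8))) = ½·(0 + 203/8 − 75/8) = 8, so the L-coordinate is 1/2.
[KLN] = ½·(0·(8−(25/8)) + (-8)·(25/8−0) + (-29/8)·(0−8)) = ½·(0 − 25 + 29) = 2, so the M-coordinate is 1/8.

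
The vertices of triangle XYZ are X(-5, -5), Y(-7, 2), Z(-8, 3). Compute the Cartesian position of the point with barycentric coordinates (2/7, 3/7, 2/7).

(-47/7, 2/7)

W = (2/7)·X + (3/7)·Y + (2/7)·Z.
x-coordinate: (2/7)·(-5) + (3/7)·(-7) + (2/7)·(-8) = -47/7.
y-coordinate: (2/7)·(-5) + (3/7)·2 + (2/7)·3 = 2/7.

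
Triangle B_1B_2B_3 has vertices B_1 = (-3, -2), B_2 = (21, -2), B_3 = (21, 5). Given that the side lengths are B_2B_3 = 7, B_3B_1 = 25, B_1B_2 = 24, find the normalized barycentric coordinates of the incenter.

The incenter has barycentric coordinates proportional to the opposite side lengths: (7 : 25 : 24).
Normalizing by 7+25+24 = 56 gives (1/8, 25/56, 3/7).

(1/8, 25/56, 3/7)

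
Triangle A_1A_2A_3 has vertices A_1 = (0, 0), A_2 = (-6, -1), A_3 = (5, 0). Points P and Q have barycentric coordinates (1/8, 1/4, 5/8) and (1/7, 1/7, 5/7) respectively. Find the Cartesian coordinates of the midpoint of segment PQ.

Barycentric coordinates of the midpoint are the average: (15/112, 11/56, 75/112).
Converting: (15/112)·A_1 + (11/56)·A_2 + (75/112)·A_3 = (243/112, -11/56).

(243/112, -11/56)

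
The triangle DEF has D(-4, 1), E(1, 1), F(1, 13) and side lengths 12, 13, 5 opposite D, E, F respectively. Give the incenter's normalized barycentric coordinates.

The incenter has barycentric coordinates proportional to the opposite side lengths: (12 : 13 : 5).
Normalizing by 12+13+5 = 30 gives (2/5, 13/30, 1/6).

(2/5, 13/30, 1/6)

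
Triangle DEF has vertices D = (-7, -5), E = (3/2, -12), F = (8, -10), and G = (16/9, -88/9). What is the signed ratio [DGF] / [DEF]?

4/9

[DEF] = ½·((-7)·(-12−(-10)) + (3/2)·(-10−(-5)) + 8·(-5−(-12))) = ½·(14 − 15/2 + 56) = 125/4.
[DGF] = ½·((-7)·(-88/9−(-10)) + (16/9)·(-10−(-5)) + 8·(-5−(-88/9))) = ½·(-14/9 − 80/9 + 344/9) = 125/9, so the ratio is (125/9)/(125/4) = 4/9.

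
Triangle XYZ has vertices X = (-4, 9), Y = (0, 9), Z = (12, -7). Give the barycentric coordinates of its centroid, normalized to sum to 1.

The centroid is the average of the vertices, so each weight is 1/3.

(1/3, 1/3, 1/3)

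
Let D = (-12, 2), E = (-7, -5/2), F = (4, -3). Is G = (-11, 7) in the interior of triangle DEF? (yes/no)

Barycentric coordinates of G: (205/94, -85/47, 59/94).
The three coordinates are positive, negative, positive; a point is interior exactly when all three are positive.

no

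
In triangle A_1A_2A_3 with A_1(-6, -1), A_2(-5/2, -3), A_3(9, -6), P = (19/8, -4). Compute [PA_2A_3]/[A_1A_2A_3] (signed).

1/4

[A_1A_2A_3] = ½·((-6)·(-3−(-6)) + (-5/2)·(-6−(-1)) + 9·(-1−(-3))) = ½·(-18 + 25/2 + 18) = 25/4.
[PA_2A_3] = ½·((19/8)·(-3−(-6)) + (-5/2)·(-6−(-4)) + 9·(-4−(-3))) = ½·(57/8 + 5 − 9) = 25/16, so the ratio is (25/16)/(25/4) = 1/4.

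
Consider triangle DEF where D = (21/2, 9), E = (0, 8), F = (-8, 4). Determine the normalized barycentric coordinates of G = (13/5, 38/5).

Signed area of the reference triangle: [DEF] = ½·((21/2)·(8−4) + 0·(4−9) + (-8)·(9−8)) = ½·(42 + 0 − 8) = 17.
[GEF] = ½·((13/5)·(8−4) + 0·(4−(38/5)) + (-8)·(38/5−8)) = ½·(52/5 + 0 + 16/5) = 34/5, so the D-coordinate is (34/5)/17 = 2/5.
[DGF] = ½·((21/2)·(38/5−4) + (13/5)·(4−9) + (-8)·(9−(38/5))) = ½·(189/5 − 13 − 56/5) = 34/5, so the E-coordinate is 2/5.
[DEG] = ½·((21/2)·(8−(38/5)) + 0·(38/5−9) + (13/5)·(9−8)) = ½·(21/5 + 0 + 13/5) = 17/5, so the F-coordinate is 1/5.
Check: 2/5 + 2/5 + 1/5 = 1.

(2/5, 2/5, 1/5)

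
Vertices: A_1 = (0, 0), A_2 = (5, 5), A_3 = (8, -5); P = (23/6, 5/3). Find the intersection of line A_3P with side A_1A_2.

(3, 3)

Barycentric coordinates of P with respect to A_1A_2A_3: (1/3, 1/2, 1/6).
On side A_1A_2 the A_3-coordinate is zero; dropping P's A_3-weight 1/6 and renormalizing the remaining 1/3 : 1/2 gives weights 2/5, 3/5 on A_1, A_2.
Q = (2/5)·(0, 0) + (3/5)·(5, 5) = (3, 3).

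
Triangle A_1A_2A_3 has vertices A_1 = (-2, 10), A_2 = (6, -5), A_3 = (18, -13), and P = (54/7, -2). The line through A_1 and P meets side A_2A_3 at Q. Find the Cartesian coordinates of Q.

(15, -11)

Barycentric coordinates of P with respect to A_1A_2A_3: (3/7, 1/7, 3/7).
On side A_2A_3 the A_1-coordinate is zero; dropping P's A_1-weight 3/7 and renormalizing the remaining 1/7 : 3/7 gives weights 1/4, 3/4 on A_2, A_3.
Q = (1/4)·(6, -5) + (3/4)·(18, -13) = (15, -11).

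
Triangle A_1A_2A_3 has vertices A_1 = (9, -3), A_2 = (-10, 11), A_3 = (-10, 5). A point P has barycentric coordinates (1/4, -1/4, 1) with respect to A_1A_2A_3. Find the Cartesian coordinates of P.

P = (1/4)·A_1 + (-1/4)·A_2 + 1·A_3.
x-coordinate: (1/4)·9 + (-1/4)·(-10) + 1·(-10) = -21/4.
y-coordinate: (1/4)·(-3) + (-1/4)·11 + 1·5 = 3/2.

(-21/4, 3/2)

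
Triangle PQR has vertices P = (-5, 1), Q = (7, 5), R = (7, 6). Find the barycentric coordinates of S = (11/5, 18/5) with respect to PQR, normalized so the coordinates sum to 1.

Signed area of the reference triangle: [PQR] = ½·((-5)·(5−6) + 7·(6−1) + 7·(1−5)) = ½·(5 + 35 − 28) = 6.
[SQR] = ½·((11/5)·(5−6) + 7·(6−(18/5)) + 7·(18/5−5)) = ½·(-11/5 + 84/5 − 49/5) = 12/5, so the P-coordinate is (12/5)/6 = 2/5.
[PSR] = ½·((-5)·(18/5−6) + (11/5)·(6−1) + 7·(1−(18/5))) = ½·(12 + 11 − 91/5) = 12/5, so the Q-coordinate is 2/5.
[PQS] = ½·((-5)·(5−(18/5)) + 7·(18/5−1) + (11/5)·(1−5)) = ½·(-7 + 91/5 − 44/5) = 6/5, so the R-coordinate is 1/5.
Check: 2/5 + 2/5 + 1/5 = 1.

(2/5, 2/5, 1/5)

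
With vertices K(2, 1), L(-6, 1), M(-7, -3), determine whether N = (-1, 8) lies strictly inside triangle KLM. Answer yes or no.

Barycentric coordinates of N: (13/32, 75/32, -7/4).
The three coordinates are positive, positive, negative; a point is interior exactly when all three are positive.

no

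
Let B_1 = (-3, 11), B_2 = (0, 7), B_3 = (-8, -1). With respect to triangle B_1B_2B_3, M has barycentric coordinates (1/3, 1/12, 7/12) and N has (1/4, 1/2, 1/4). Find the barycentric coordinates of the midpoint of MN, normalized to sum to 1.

Since both coordinate triples sum to 1, the midpoint's barycentrics are the componentwise average.
(1/3+1/4)/2 = 7/24; similarly 7/24 and 5/12.

(7/24, 7/24, 5/12)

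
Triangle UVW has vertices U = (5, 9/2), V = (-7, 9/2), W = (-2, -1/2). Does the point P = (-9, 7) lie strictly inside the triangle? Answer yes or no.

Barycentric coordinates of P: (1/24, 35/24, -1/2).
The three coordinates are positive, positive, negative; a point is interior exactly when all three are positive.

no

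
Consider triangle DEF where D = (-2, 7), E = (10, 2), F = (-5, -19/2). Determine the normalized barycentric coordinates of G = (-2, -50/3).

(-2/3, 1/3, 4/3)

Signed area of the reference triangle: [DEF] = ½·((-2)·(2−(-19/2)) + 10·(-19/2−7) + (-5)·(7−2)) = ½·(-23 − 165 − 25) = -213/2.
[GEF] = ½·((-2)·(2−(-19/2)) + 10·(-19/2−(-50/3)) + (-5)·(-50/3−2)) = ½·(-23 + 215/3 + 280/3) = 71, so the D-coordinate is 71/(-213/2) = -2/3.
[DGF] = ½·((-2)·(-50/3−(-19/2)) + (-2)·(-19/2−7) + (-5)·(7−(-50/3))) = ½·(43/3 + 33 − 355/3) = -71/2, so the E-coordinate is 1/3.
[DEG] = ½·((-2)·(2−(-50/3)) + 10·(-50/3−7) + (-2)·(7−2)) = ½·(-112/3 − 710/3 − 10) = -142, so the F-coordinate is 4/3.
Check: -2/3 + 1/3 + 4/3 = 1.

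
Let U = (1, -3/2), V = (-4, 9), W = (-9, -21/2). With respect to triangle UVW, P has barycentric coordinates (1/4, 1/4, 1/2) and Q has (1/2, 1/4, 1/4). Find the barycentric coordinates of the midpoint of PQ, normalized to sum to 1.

(3/8, 1/4, 3/8)

Since both coordinate triples sum to 1, the midpoint's barycentrics are the componentwise average.
(1/4+1/2)/2 = 3/8; similarly 1/4 and 3/8.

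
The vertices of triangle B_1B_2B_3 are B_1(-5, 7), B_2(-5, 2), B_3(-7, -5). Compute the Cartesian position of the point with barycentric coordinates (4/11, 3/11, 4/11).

M = (4/11)·B_1 + (3/11)·B_2 + (4/11)·B_3.
x-coordinate: (4/11)·(-5) + (3/11)·(-5) + (4/11)·(-7) = -63/11.
y-coordinate: (4/11)·7 + (3/11)·2 + (4/11)·(-5) = 14/11.

(-63/11, 14/11)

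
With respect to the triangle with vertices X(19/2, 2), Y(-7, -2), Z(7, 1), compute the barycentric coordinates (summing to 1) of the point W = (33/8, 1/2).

(1/4, 1/4, 1/2)

Signed area of the reference triangle: [XYZ] = ½·((19/2)·(-2−1) + (-7)·(1−2) + 7·(2−(-2))) = ½·(-57/2 + 7 + 28) = 13/4.
[WYZ] = ½·((33/8)·(-2−1) + (-7)·(1−(1/2)) + 7·(1/2−(-2))) = ½·(-99/8 − 7/2 + 35/2) = 13/16, so the X-coordinate is (13/16)/(13/4) = 1/4.
[XWZ] = ½·((19/2)·(1/2−1) + (33/8)·(1−2) + 7·(2−(1/2))) = ½·(-19/4 − 33/8 + 21/2) = 13/16, so the Y-coordinate is 1/4.
[XYW] = ½·((19/2)·(-2−(1/2)) + (-7)·(1/2−2) + (33/8)·(2−(-2))) = ½·(-95/4 + 21/2 + 33/2) = 13/8, so the Z-coordinate is 1/2.
Check: 1/4 + 1/4 + 1/2 = 1.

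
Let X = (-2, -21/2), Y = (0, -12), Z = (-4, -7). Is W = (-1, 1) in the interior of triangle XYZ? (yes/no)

no

Barycentric coordinates of W: (-47/4, 53/8, 49/8).
The three coordinates are negative, positive, positive; a point is interior exactly when all three are positive.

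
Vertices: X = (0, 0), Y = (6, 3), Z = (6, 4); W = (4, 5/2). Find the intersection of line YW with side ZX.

Barycentric coordinates of W with respect to XYZ: (1/3, 1/6, 1/2).
On side ZX the Y-coordinate is zero; dropping W's Y-weight 1/6 and renormalizing the remaining 1/2 : 1/3 gives weights 3/5, 2/5 on Z, X.
V = (3/5)·(6, 4) + (2/5)·(0, 0) = (18/5, 12/5).

(18/5, 12/5)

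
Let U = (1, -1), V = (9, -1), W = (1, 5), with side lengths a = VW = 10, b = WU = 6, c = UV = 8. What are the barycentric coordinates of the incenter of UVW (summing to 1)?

(5/12, 1/4, 1/3)

The incenter has barycentric coordinates proportional to the opposite side lengths: (10 : 6 : 8).
Normalizing by 10+6+8 = 24 gives (5/12, 1/4, 1/3).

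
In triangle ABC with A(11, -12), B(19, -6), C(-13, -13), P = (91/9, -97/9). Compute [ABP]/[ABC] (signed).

[ABC] = ½·(11·(-6−(-13)) + 19·(-13−(-12)) + (-13)·(-12−(-6))) = ½·(77 − 19 + 78) = 68.
[ABP] = ½·(11·(-6−(-97/9)) + 19·(-97/9−(-12)) + (91/9)·(-12−(-6))) = ½·(473/9 + 209/9 − 182/3) = 68/9, so the ratio is (68/9)/68 = 1/9.

1/9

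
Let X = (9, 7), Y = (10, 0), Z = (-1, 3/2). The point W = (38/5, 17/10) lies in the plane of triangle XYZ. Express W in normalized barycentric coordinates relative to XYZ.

(1/5, 3/5, 1/5)

Signed area of the reference triangle: [XYZ] = ½·(9·(0−(3/2)) + 10·(3/2−7) + (-1)·(7−0)) = ½·(-27/2 − 55 − 7) = -151/4.
[WYZ] = ½·((38/5)·(0−(3/2)) + 10·(3/2−(17/10)) + (-1)·(17/10−0)) = ½·(-57/5 − 2 − 17/10) = -151/20, so the X-coordinate is (-151/20)/(-151/4) = 1/5.
[XWZ] = ½·(9·(17/10−(3/2)) + (38/5)·(3/2−7) + (-1)·(7−(17/10))) = ½·(9/5 − 209/5 − 53/10) = -453/20, so the Y-coordinate is 3/5.
[XYW] = ½·(9·(0−(17/10)) + 10·(17/10−7) + (38/5)·(7−0)) = ½·(-153/10 − 53 + 266/5) = -151/20, so the Z-coordinate is 1/5.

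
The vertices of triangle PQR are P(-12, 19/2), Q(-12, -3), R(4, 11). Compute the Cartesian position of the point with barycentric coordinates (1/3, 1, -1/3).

S = (1/3)·P + 1·Q + (-1/3)·R.
x-coordinate: (1/3)·(-12) + 1·(-12) + (-1/3)·4 = -52/3.
y-coordinate: (1/3)·(19/2) + 1·(-3) + (-1/3)·11 = -7/2.

(-52/3, -7/2)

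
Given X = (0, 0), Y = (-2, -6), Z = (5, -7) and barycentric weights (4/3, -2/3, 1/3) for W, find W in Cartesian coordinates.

(3, 5/3)

W = (4/3)·X + (-2/3)·Y + (1/3)·Z.
x-coordinate: (4/3)·0 + (-2/3)·(-2) + (1/3)·5 = 3.
y-coordinate: (4/3)·0 + (-2/3)·(-6) + (1/3)·(-7) = 5/3.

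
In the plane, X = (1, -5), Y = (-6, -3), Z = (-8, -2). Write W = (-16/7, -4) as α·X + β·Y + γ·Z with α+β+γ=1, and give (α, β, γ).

(4/7, 2/7, 1/7)

Signed area of the reference triangle: [XYZ] = ½·(1·(-3−(-2)) + (-6)·(-2−(-5)) + (-8)·(-5−(-3))) = ½·(-1 − 18 + 16) = -3/2.
[WYZ] = ½·((-16/7)·(-3−(-2)) + (-6)·(-2−(-4)) + (-8)·(-4−(-3))) = ½·(16/7 − 12 + 8) = -6/7, so the X-coordinate is (-6/7)/(-3/2) = 4/7.
[XWZ] = ½·(1·(-4−(-2)) + (-16/7)·(-2−(-5)) + (-8)·(-5−(-4))) = ½·(-2 − 48/7 + 8) = -3/7, so the Y-coordinate is 2/7.
[XYW] = ½·(1·(-3−(-4)) + (-6)·(-4−(-5)) + (-16/7)·(-5−(-3))) = ½·(1 − 6 + 32/7) = -3/14, so the Z-coordinate is 1/7.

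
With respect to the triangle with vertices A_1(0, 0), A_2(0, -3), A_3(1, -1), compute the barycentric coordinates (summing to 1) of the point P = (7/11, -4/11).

(5/11, -1/11, 7/11)

Signed area of the reference triangle: [A_1A_2A_3] = ½·(0·(-3−(-1)) + 0·(-1−0) + 1·(0−(-3))) = ½·(0 + 0 + 3) = 3/2.
[PA_2A_3] = ½·((7/11)·(-3−(-1)) + 0·(-1−(-4/11)) + 1·(-4/11−(-3))) = ½·(-14/11 + 0 + 29/11) = 15/22, so the A_1-coordinate is (15/22)/(3/2) = 5/11.
[A_1PA_3] = ½·(0·(-4/11−(-1)) + (7/11)·(-1−0) + 1·(0−(-4/11))) = ½·(0 − 7/11 + 4/11) = -3/22, so the A_2-coordinate is -1/11.
[A_1A_2P] = ½·(0·(-3−(-4/11)) + 0·(-4/11−0) + (7/11)·(0−(-3))) = ½·(0 + 0 + 21/11) = 21/22, so the A_3-coordinate is 7/11.
Check: 5/11 − 1/11 + 7/11 = 1.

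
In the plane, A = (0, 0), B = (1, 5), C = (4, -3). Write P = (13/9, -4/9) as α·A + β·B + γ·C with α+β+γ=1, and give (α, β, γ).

Signed area of the reference triangle: [ABC] = ½·(0·(5−(-3)) + 1·(-3−0) + 4·(0−5)) = ½·(0 − 3 − 20) = -23/2.
[PBC] = ½·((13/9)·(5−(-3)) + 1·(-3−(-4/9)) + 4·(-4/9−5)) = ½·(104/9 − 23/9 − 196/9) = -115/18, so the A-coordinate is (-115/18)/(-23/2) = 5/9.
[APC] = ½·(0·(-4/9−(-3)) + (13/9)·(-3−0) + 4·(0−(-4/9))) = ½·(0 − 13/3 + 16/9) = -23/18, so the B-coordinate is 1/9.
[ABP] = ½·(0·(5−(-4/9)) + 1·(-4/9−0) + (13/9)·(0−5)) = ½·(0 − 4/9 − 65/9) = -23/6, so the C-coordinate is 1/3.
Check: 5/9 + 1/9 + 1/3 = 1.

(5/9, 1/9, 1/3)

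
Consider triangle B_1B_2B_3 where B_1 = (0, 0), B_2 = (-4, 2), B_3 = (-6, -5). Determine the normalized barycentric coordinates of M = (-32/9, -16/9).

(1/3, 2/9, 4/9)

Signed area of the reference triangle: [B_1B_2B_3] = ½·(0·(2−(-5)) + (-4)·(-5−0) + (-6)·(0−2)) = ½·(0 + 20 + 12) = 16.
[MB_2B_3] = ½·((-32/9)·(2−(-5)) + (-4)·(-5−(-16/9)) + (-6)·(-16/9−2)) = ½·(-224/9 + 116/9 + 68/3) = 16/3, so the B_1-coordinate is (16/3)/16 = 1/3.
[B_1MB_3] = ½·(0·(-16/9−(-5)) + (-32/9)·(-5−0) + (-6)·(0−(-16/9))) = ½·(0 + 160/9 − 32/3) = 32/9, so the B_2-coordinate is 2/9.
[B_1B_2M] = ½·(0·(2−(-16/9)) + (-4)·(-16/9−0) + (-32/9)·(0−2)) = ½·(0 + 64/9 + 64/9) = 64/9, so the B_3-coordinate is 4/9.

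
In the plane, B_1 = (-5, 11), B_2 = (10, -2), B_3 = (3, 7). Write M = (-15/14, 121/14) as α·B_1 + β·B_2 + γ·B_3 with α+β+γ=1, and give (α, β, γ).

(4/7, 1/14, 5/14)

Signed area of the reference triangle: [B_1B_2B_3] = ½·((-5)·(-2−7) + 10·(7−11) + 3·(11−(-2))) = ½·(45 − 40 + 39) = 22.
[MB_2B_3] = ½·((-15/14)·(-2−7) + 10·(7−(121/14)) + 3·(121/14−(-2))) = ½·(135/14 − 115/7 + 447/14) = 88/7, so the B_1-coordinate is (88/7)/22 = 4/7.
[B_1MB_3] = ½·((-5)·(121/14−7) + (-15/14)·(7−11) + 3·(11−(121/14))) = ½·(-115/14 + 30/7 + 99/14) = 11/7, so the B_2-coordinate is 1/14.
[B_1B_2M] = ½·((-5)·(-2−(121/14)) + 10·(121/14−11) + (-15/14)·(11−(-2))) = ½·(745/14 − 165/7 − 195/14) = 55/7, so the B_3-coordinate is 5/14.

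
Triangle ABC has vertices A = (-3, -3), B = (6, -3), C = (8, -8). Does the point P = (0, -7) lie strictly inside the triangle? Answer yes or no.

Barycentric coordinates of P: (38/45, -29/45, 4/5).
The three coordinates are positive, negative, positive; a point is interior exactly when all three are positive.

no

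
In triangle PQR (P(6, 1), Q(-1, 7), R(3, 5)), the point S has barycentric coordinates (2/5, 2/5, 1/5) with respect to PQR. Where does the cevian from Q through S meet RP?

Line QS meets RP where the Q-coordinate vanishes; zeroing S's Q-weight and renormalizing leaves R, P-weights 1/5 : 2/5 → (1/3, 2/3).
So T = (1/3)·R + (2/3)·P = (5, 7/3).

(5, 7/3)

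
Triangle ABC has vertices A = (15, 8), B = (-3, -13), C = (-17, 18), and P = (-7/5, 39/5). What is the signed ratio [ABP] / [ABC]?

2/5

[ABC] = ½·(15·(-13−18) + (-3)·(18−8) + (-17)·(8−(-13))) = ½·(-465 − 30 − 357) = -426.
[ABP] = ½·(15·(-13−(39/5)) + (-3)·(39/5−8) + (-7/5)·(8−(-13))) = ½·(-312 + 3/5 − 147/5) = -852/5, so the ratio is (-852/5)/(-426) = 2/5.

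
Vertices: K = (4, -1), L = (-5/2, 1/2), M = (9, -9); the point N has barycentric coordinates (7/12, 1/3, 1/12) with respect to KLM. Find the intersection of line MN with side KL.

(18/11, -5/11)

Line MN meets KL where the M-coordinate vanishes; zeroing N's M-weight and renormalizing leaves K, L-weights 7/12 : 1/3 → (7/11, 4/11).
So J = (7/11)·K + (4/11)·L = (18/11, -5/11).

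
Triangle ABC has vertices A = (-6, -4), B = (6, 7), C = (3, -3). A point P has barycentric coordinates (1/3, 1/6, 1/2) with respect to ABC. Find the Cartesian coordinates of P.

(1/2, -5/3)

P = (1/3)·A + (1/6)·B + (1/2)·C.
x-coordinate: (1/3)·(-6) + (1/6)·6 + (1/2)·3 = 1/2.
y-coordinate: (1/3)·(-4) + (1/6)·7 + (1/2)·(-3) = -5/3.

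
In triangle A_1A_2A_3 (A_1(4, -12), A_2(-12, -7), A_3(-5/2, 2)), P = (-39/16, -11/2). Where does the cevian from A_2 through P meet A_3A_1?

(3/4, -5)

Barycentric coordinates of P with respect to A_1A_2A_3: (3/8, 1/4, 3/8).
On side A_3A_1 the A_2-coordinate is zero; dropping P's A_2-weight 1/4 and renormalizing the remaining 3/8 : 3/8 gives weights 1/2, 1/2 on A_3, A_1.
Q = (1/2)·(-5/2, 2) + (1/2)·(4, -12) = (3/4, -5).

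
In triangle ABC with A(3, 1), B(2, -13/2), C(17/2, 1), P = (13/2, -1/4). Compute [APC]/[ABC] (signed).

1/6

[ABC] = ½·(3·(-13/2−1) + 2·(1−1) + (17/2)·(1−(-13/2))) = ½·(-45/2 + 0 + 255/4) = 165/8.
[APC] = ½·(3·(-1/4−1) + (13/2)·(1−1) + (17/2)·(1−(-1/4))) = ½·(-15/4 + 0 + 85/8) = 55/16, so the ratio is (55/16)/(165/8) = 1/6.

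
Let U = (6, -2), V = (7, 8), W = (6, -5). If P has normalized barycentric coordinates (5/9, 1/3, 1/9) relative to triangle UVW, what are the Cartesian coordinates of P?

P = (5/9)·U + (1/3)·V + (1/9)·W.
x-coordinate: (5/9)·6 + (1/3)·7 + (1/9)·6 = 19/3.
y-coordinate: (5/9)·(-2) + (1/3)·8 + (1/9)·(-5) = 1.

(19/3, 1)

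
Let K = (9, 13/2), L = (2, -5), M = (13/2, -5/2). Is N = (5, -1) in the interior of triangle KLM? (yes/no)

yes

Barycentric coordinates of N: (42/137, 69/137, 26/137).
The three coordinates are positive, positive, positive; a point is interior exactly when all three are positive.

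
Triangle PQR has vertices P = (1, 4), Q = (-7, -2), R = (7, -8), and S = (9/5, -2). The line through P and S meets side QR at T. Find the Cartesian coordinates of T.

(7/3, -6)

Barycentric coordinates of S with respect to PQR: (2/5, 1/5, 2/5).
On side QR the P-coordinate is zero; dropping S's P-weight 2/5 and renormalizing the remaining 1/5 : 2/5 gives weights 1/3, 2/3 on Q, R.
T = (1/3)·(-7, -2) + (2/3)·(7, -8) = (7/3, -6).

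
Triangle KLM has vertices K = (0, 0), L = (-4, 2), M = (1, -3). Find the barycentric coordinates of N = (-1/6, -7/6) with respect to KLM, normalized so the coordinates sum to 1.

Signed area of the reference triangle: [KLM] = ½·(0·(2−(-3)) + (-4)·(-3−0) + 1·(0−2)) = ½·(0 + 12 − 2) = 5.
[NLM] = ½·((-1/6)·(2−(-3)) + (-4)·(-3−(-7/6)) + 1·(-7/6−2)) = ½·(-5/6 + 22/3 − 19/6) = 5/3, so the K-coordinate is (5/3)/5 = 1/3.
[KNM] = ½·(0·(-7/6−(-3)) + (-1/6)·(-3−0) + 1·(0−(-7/6))) = ½·(0 + 1/2 + 7/6) = 5/6, so the L-coordinate is 1/6.
[KLN] = ½·(0·(2−(-7/6)) + (-4)·(-7/6−0) + (-1/6)·(0−2)) = ½·(0 + 14/3 + 1/3) = 5/2, so the M-coordinate is 1/2.
Check: 1/3 + 1/6 + 1/2 = 1.

(1/3, 1/6, 1/2)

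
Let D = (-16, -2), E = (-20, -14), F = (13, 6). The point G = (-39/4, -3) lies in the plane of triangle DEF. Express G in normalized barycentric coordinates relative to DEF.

Signed area of the reference triangle: [DEF] = ½·((-16)·(-14−6) + (-20)·(6−(-2)) + 13·(-2−(-14))) = ½·(320 − 160 + 156) = 158.
[GEF] = ½·((-39/4)·(-14−6) + (-20)·(6−(-3)) + 13·(-3−(-14))) = ½·(195 − 180 + 143) = 79, so the D-coordinate is 79/158 = 1/2.
[DGF] = ½·((-16)·(-3−6) + (-39/4)·(6−(-2)) + 13·(-2−(-3))) = ½·(144 − 78 + 13) = 79/2, so the E-coordinate is 1/4.
[DEG] = ½·((-16)·(-14−(-3)) + (-20)·(-3−(-2)) + (-39/4)·(-2−(-14))) = ½·(176 + 20 − 117) = 79/2, so the F-coordinate is 1/4.
Check: 1/2 + 1/4 + 1/4 = 1.

(1/2, 1/4, 1/4)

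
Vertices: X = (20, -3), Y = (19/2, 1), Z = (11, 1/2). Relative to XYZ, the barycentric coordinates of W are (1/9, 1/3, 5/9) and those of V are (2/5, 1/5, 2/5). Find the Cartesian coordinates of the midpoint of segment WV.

Barycentric coordinates of the midpoint are the average: (23/90, 4/15, 43/90).
Converting: (23/90)·X + (4/15)·Y + (43/90)·Z = (129/10, -47/180).

(129/10, -47/180)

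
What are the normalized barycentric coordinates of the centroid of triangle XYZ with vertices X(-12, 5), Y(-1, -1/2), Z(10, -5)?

The centroid is the average of the vertices, so each weight is 1/3.

(1/3, 1/3, 1/3)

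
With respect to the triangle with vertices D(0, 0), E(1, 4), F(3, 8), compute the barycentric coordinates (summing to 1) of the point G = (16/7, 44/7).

Signed area of the reference triangle: [DEF] = ½·(0·(4−8) + 1·(8−0) + 3·(0−4)) = ½·(0 + 8 − 12) = -2.
[GEF] = ½·((16/7)·(4−8) + 1·(8−(44/7)) + 3·(44/7−4)) = ½·(-64/7 + 12/7 + 48/7) = -2/7, so the D-coordinate is (-2/7)/(-2) = 1/7.
[DGF] = ½·(0·(44/7−8) + (16/7)·(8−0) + 3·(0−(44/7))) = ½·(0 + 128/7 − 132/7) = -2/7, so the E-coordinate is 1/7.
[DEG] = ½·(0·(4−(44/7)) + 1·(44/7−0) + (16/7)·(0−4)) = ½·(0 + 44/7 − 64/7) = -10/7, so the F-coordinate is 5/7.

(1/7, 1/7, 5/7)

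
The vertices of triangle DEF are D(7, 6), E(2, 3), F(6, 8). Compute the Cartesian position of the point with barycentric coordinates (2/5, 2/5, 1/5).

G = (2/5)·D + (2/5)·E + (1/5)·F.
x-coordinate: (2/5)·7 + (2/5)·2 + (1/5)·6 = 24/5.
y-coordinate: (2/5)·6 + (2/5)·3 + (1/5)·8 = 26/5.

(24/5, 26/5)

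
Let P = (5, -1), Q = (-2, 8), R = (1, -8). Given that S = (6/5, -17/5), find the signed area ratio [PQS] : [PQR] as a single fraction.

3/5

[PQR] = ½·(5·(8−(-8)) + (-2)·(-8−(-1)) + 1·(-1−8)) = ½·(80 + 14 − 9) = 85/2.
[PQS] = ½·(5·(8−(-17/5)) + (-2)·(-17/5−(-1)) + (6/5)·(-1−8)) = ½·(57 + 24/5 − 54/5) = 51/2, so the ratio is (51/2)/(85/2) = 3/5.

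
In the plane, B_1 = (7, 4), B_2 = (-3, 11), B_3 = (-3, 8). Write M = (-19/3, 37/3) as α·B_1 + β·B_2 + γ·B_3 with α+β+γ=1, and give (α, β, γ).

Signed area of the reference triangle: [B_1B_2B_3] = ½·(7·(11−8) + (-3)·(8−4) + (-3)·(4−11)) = ½·(21 − 12 + 21) = 15.
[MB_2B_3] = ½·((-19/3)·(11−8) + (-3)·(8−(37/3)) + (-3)·(37/3−11)) = ½·(-19 + 13 − 4) = -5, so the B_1-coordinate is (-5)/15 = -1/3.
[B_1MB_3] = ½·(7·(37/3−8) + (-19/3)·(8−4) + (-3)·(4−(37/3))) = ½·(91/3 − 76/3 + 25) = 15, so the B_2-coordinate is 1.
[B_1B_2M] = ½·(7·(11−(37/3)) + (-3)·(37/3−4) + (-19/3)·(4−11)) = ½·(-28/3 − 25 + 133/3) = 5, so the B_3-coordinate is 1/3.
Check: -1/3 + 1 + 1/3 = 1.

(-1/3, 1, 1/3)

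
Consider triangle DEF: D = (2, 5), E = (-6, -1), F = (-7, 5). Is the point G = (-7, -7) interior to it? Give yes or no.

no

Barycentric coordinates of G: (-2/9, 2, -7/9).
The three coordinates are negative, positive, negative; a point is interior exactly when all three are positive.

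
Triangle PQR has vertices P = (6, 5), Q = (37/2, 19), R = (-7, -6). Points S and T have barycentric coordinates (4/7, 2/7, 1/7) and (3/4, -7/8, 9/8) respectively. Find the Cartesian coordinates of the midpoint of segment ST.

(-1327/224, -683/112)

Barycentric coordinates of the midpoint are the average: (37/56, -33/112, 71/112).
Converting: (37/56)·P + (-33/112)·Q + (71/112)·R = (-1327/224, -683/112).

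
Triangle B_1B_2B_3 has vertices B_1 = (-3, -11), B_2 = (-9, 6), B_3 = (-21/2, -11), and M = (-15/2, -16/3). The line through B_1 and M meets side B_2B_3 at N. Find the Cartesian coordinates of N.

Barycentric coordinates of M with respect to B_1B_2B_3: (1/3, 1/3, 1/3).
On side B_2B_3 the B_1-coordinate is zero; dropping M's B_1-weight 1/3 and renormalizing the remaining 1/3 : 1/3 gives weights 1/2, 1/2 on B_2, B_3.
N = (1/2)·(-9, 6) + (1/2)·(-21/2, -11) = (-39/4, -5/2).

(-39/4, -5/2)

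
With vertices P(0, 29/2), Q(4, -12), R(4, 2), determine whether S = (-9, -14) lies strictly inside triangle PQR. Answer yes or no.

no

Barycentric coordinates of S: (13/4, 453/112, -705/112).
The three coordinates are positive, positive, negative; a point is interior exactly when all three are positive.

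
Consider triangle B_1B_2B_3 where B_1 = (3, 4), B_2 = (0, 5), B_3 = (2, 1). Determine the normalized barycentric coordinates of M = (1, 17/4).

(1/4, 5/8, 1/8)

Signed area of the reference triangle: [B_1B_2B_3] = ½·(3·(5−1) + 0·(1−4) + 2·(4−5)) = ½·(12 + 0 − 2) = 5.
[MB_2B_3] = ½·(1·(5−1) + 0·(1−(17/4)) + 2·(17/4−5)) = ½·(4 + 0 − 3/2) = 5/4, so the B_1-coordinate is (5/4)/5 = 1/4.
[B_1MB_3] = ½·(3·(17/4−1) + 1·(1−4) + 2·(4−(17/4))) = ½·(39/4 − 3 − 1/2) = 25/8, so the B_2-coordinate is 5/8.
[B_1B_2M] = ½·(3·(5−(17/4)) + 0·(17/4−4) + 1·(4−5)) = ½·(9/4 + 0 − 1) = 5/8, so the B_3-coordinate is 1/8.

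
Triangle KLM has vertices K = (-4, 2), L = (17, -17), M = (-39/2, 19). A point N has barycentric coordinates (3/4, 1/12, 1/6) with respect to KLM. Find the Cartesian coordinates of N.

N = (3/4)·K + (1/12)·L + (1/6)·M.
x-coordinate: (3/4)·(-4) + (1/12)·17 + (1/6)·(-39/2) = -29/6.
y-coordinate: (3/4)·2 + (1/12)·(-17) + (1/6)·19 = 13/4.

(-29/6, 13/4)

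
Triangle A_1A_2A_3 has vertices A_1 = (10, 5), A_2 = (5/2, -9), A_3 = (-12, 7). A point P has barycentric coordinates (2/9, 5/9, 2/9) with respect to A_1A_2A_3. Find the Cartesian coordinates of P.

P = (2/9)·A_1 + (5/9)·A_2 + (2/9)·A_3.
x-coordinate: (2/9)·10 + (5/9)·(5/2) + (2/9)·(-12) = 17/18.
y-coordinate: (2/9)·5 + (5/9)·(-9) + (2/9)·7 = -7/3.

(17/18, -7/3)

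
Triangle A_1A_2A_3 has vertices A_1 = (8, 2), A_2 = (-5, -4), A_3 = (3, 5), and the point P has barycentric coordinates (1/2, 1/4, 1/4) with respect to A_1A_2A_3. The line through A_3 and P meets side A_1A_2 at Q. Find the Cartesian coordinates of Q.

(11/3, 0)

Line A_3P meets A_1A_2 where the A_3-coordinate vanishes; zeroing P's A_3-weight and renormalizing leaves A_1, A_2-weights 1/2 : 1/4 → (2/3, 1/3).
So Q = (2/3)·A_1 + (1/3)·A_2 = (11/3, 0).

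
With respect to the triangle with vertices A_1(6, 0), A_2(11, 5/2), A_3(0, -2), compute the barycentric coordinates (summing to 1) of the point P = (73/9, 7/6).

(1/3, 5/9, 1/9)

Signed area of the reference triangle: [A_1A_2A_3] = ½·(6·(5/2−(-2)) + 11·(-2−0) + 0·(0−(5/2))) = ½·(27 − 22 + 0) = 5/2.
[PA_2A_3] = ½·((73/9)·(5/2−(-2)) + 11·(-2−(7/6)) + 0·(7/6−(5/2))) = ½·(73/2 − 209/6 + 0) = 5/6, so the A_1-coordinate is (5/6)/(5/2) = 1/3.
[A_1PA_3] = ½·(6·(7/6−(-2)) + (73/9)·(-2−0) + 0·(0−(7/6))) = ½·(19 − 146/9 + 0) = 25/18, so the A_2-coordinate is 5/9.
[A_1A_2P] = ½·(6·(5/2−(7/6)) + 11·(7/6−0) + (73/9)·(0−(5/2))) = ½·(8 + 77/6 − 365/18) = 5/18, so the A_3-coordinate is 1/9.
Check: 1/3 + 5/9 + 1/9 = 1.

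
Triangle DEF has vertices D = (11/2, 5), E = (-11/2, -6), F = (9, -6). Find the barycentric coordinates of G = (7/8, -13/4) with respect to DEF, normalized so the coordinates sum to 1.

(1/4, 1/2, 1/4)

Signed area of the reference triangle: [DEF] = ½·((11/2)·(-6−(-6)) + (-11/2)·(-6−5) + 9·(5−(-6))) = ½·(0 + 121/2 + 99) = 319/4.
[GEF] = ½·((7/8)·(-6−(-6)) + (-11/2)·(-6−(-13/4)) + 9·(-13/4−(-6))) = ½·(0 + 121/8 + 99/4) = 319/16, so the D-coordinate is (319/16)/(319/4) = 1/4.
[DGF] = ½·((11/2)·(-13/4−(-6)) + (7/8)·(-6−5) + 9·(5−(-13/4))) = ½·(121/8 − 77/8 + 297/4) = 319/8, so the E-coordinate is 1/2.
[DEG] = ½·((11/2)·(-6−(-13/4)) + (-11/2)·(-13/4−5) + (7/8)·(5−(-6))) = ½·(-121/8 + 363/8 + 77/8) = 319/16, so the F-coordinate is 1/4.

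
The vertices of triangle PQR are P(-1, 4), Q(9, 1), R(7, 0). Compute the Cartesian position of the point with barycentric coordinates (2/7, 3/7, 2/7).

S = (2/7)·P + (3/7)·Q + (2/7)·R.
x-coordinate: (2/7)·(-1) + (3/7)·9 + (2/7)·7 = 39/7.
y-coordinate: (2/7)·4 + (3/7)·1 + (2/7)·0 = 11/7.

(39/7, 11/7)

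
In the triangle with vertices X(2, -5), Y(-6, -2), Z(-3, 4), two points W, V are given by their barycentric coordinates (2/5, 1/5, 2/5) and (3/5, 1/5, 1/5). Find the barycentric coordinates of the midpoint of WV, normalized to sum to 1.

Since both coordinate triples sum to 1, the midpoint's barycentrics are the componentwise average.
(2/5+3/5)/2 = 1/2; similarly 1/5 and 3/10.

(1/2, 1/5, 3/10)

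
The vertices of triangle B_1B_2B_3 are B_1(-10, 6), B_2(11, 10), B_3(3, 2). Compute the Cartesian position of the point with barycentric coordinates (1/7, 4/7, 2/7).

M = (1/7)·B_1 + (4/7)·B_2 + (2/7)·B_3.
x-coordinate: (1/7)·(-10) + (4/7)·11 + (2/7)·3 = 40/7.
y-coordinate: (1/7)·6 + (4/7)·10 + (2/7)·2 = 50/7.

(40/7, 50/7)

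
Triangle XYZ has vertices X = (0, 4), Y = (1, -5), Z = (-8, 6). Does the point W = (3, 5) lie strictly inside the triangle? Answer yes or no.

no

Barycentric coordinates of W: (8/5, -1/5, -2/5).
The three coordinates are positive, negative, negative; a point is interior exactly when all three are positive.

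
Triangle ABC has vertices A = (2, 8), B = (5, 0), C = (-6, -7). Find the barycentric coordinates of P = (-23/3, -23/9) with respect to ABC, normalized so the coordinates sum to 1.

(5/9, -5/9, 1)

Signed area of the reference triangle: [ABC] = ½·(2·(0−(-7)) + 5·(-7−8) + (-6)·(8−0)) = ½·(14 − 75 − 48) = -109/2.
[PBC] = ½·((-23/3)·(0−(-7)) + 5·(-7−(-23/9)) + (-6)·(-23/9−0)) = ½·(-161/3 − 200/9 + 46/3) = -545/18, so the A-coordinate is (-545/18)/(-109/2) = 5/9.
[APC] = ½·(2·(-23/9−(-7)) + (-23/3)·(-7−8) + (-6)·(8−(-23/9))) = ½·(80/9 + 115 − 190/3) = 545/18, so the B-coordinate is -5/9.
[ABP] = ½·(2·(0−(-23/9)) + 5·(-23/9−8) + (-23/3)·(8−0)) = ½·(46/9 − 475/9 − 184/3) = -109/2, so the C-coordinate is 1.
Check: 5/9 − 5/9 + 1 = 1.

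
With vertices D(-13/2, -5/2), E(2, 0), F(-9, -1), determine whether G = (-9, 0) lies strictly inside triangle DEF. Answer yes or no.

no

Barycentric coordinates of G: (-11/19, 5/38, 55/38).
The three coordinates are negative, positive, positive; a point is interior exactly when all three are positive.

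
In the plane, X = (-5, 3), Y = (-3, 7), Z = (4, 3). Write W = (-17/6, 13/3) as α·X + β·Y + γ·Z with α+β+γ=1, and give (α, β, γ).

Signed area of the reference triangle: [XYZ] = ½·((-5)·(7−3) + (-3)·(3−3) + 4·(3−7)) = ½·(-20 + 0 − 16) = -18.
[WYZ] = ½·((-17/6)·(7−3) + (-3)·(3−(13/3)) + 4·(13/3−7)) = ½·(-34/3 + 4 − 32/3) = -9, so the X-coordinate is (-9)/(-18) = 1/2.
[XWZ] = ½·((-5)·(13/3−3) + (-17/6)·(3−3) + 4·(3−(13/3))) = ½·(-20/3 + 0 − 16/3) = -6, so the Y-coordinate is 1/3.
[XYW] = ½·((-5)·(7−(13/3)) + (-3)·(13/3−3) + (-17/6)·(3−7)) = ½·(-40/3 − 4 + 34/3) = -3, so the Z-coordinate is 1/6.
Check: 1/2 + 1/3 + 1/6 = 1.

(1/2, 1/3, 1/6)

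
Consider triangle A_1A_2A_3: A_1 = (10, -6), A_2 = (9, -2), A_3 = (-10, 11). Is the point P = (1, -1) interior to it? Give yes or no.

no

Barycentric coordinates of P: (85/63, -53/63, 31/63).
The three coordinates are positive, negative, positive; a point is interior exactly when all three are positive.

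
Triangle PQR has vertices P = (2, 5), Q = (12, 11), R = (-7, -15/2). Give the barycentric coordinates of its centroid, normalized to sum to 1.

(1/3, 1/3, 1/3)

The centroid is the average of the vertices, so each weight is 1/3.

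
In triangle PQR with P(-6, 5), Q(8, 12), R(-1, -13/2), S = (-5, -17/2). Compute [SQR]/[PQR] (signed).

[PQR] = ½·((-6)·(12−(-13/2)) + 8·(-13/2−5) + (-1)·(5−12)) = ½·(-111 − 92 + 7) = -98.
[SQR] = ½·((-5)·(12−(-13/2)) + 8·(-13/2−(-17/2)) + (-1)·(-17/2−12)) = ½·(-185/2 + 16 + 41/2) = -28, so the ratio is (-28)/(-98) = 2/7.

2/7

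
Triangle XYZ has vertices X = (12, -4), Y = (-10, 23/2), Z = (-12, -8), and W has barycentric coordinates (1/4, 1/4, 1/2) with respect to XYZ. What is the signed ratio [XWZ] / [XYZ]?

1/4

The signed ratio [XWZ]/[XYZ] equals the barycentric coordinate of W at vertex Y, which is 1/4.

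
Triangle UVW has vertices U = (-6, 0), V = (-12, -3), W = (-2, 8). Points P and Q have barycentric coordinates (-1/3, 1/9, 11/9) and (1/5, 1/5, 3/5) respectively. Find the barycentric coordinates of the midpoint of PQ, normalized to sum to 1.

Since both coordinate triples sum to 1, the midpoint's barycentrics are the componentwise average.
(-1/3+1/5)/2 = -1/15; similarly 7/45 and 41/45.

(-1/15, 7/45, 41/45)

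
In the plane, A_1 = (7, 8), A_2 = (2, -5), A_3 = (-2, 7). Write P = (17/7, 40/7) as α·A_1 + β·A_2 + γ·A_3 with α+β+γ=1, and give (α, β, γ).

Signed area of the reference triangle: [A_1A_2A_3] = ½·(7·(-5−7) + 2·(7−8) + (-2)·(8−(-5))) = ½·(-84 − 2 − 26) = -56.
[PA_2A_3] = ½·((17/7)·(-5−7) + 2·(7−(40/7)) + (-2)·(40/7−(-5))) = ½·(-204/7 + 18/7 − 150/7) = -24, so the A_1-coordinate is (-24)/(-56) = 3/7.
[A_1PA_3] = ½·(7·(40/7−7) + (17/7)·(7−8) + (-2)·(8−(40/7))) = ½·(-9 − 17/7 − 32/7) = -8, so the A_2-coordinate is 1/7.
[A_1A_2P] = ½·(7·(-5−(40/7)) + 2·(40/7−8) + (17/7)·(8−(-5))) = ½·(-75 − 32/7 + 221/7) = -24, so the A_3-coordinate is 3/7.

(3/7, 1/7, 3/7)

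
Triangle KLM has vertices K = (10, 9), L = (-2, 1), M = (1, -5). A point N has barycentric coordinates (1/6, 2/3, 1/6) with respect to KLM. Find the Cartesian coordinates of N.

N = (1/6)·K + (2/3)·L + (1/6)·M.
x-coordinate: (1/6)·10 + (2/3)·(-2) + (1/6)·1 = 1/2.
y-coordinate: (1/6)·9 + (2/3)·1 + (1/6)·(-5) = 4/3.

(1/2, 4/3)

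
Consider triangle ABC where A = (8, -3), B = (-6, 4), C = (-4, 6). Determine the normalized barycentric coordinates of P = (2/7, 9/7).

Signed area of the reference triangle: [ABC] = ½·(8·(4−6) + (-6)·(6−(-3)) + (-4)·(-3−4)) = ½·(-16 − 54 + 28) = -21.
[PBC] = ½·((2/7)·(4−6) + (-6)·(6−(9/7)) + (-4)·(9/7−4)) = ½·(-4/7 − 198/7 + 76/7) = -9, so the A-coordinate is (-9)/(-21) = 3/7.
[APC] = ½·(8·(9/7−6) + (2/7)·(6−(-3)) + (-4)·(-3−(9/7))) = ½·(-264/7 + 18/7 + 120/7) = -9, so the B-coordinate is 3/7.
[ABP] = ½·(8·(4−(9/7)) + (-6)·(9/7−(-3)) + (2/7)·(-3−4)) = ½·(152/7 − 180/7 − 2) = -3, so the C-coordinate is 1/7.
Check: 3/7 + 3/7 + 1/7 = 1.

(3/7, 3/7, 1/7)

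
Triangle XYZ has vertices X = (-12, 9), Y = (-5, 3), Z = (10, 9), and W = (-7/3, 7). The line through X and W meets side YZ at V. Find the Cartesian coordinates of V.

(5/2, 6)

Barycentric coordinates of W with respect to XYZ: (1/3, 1/3, 1/3).
On side YZ the X-coordinate is zero; dropping W's X-weight 1/3 and renormalizing the remaining 1/3 : 1/3 gives weights 1/2, 1/2 on Y, Z.
V = (1/2)·(-5, 3) + (1/2)·(10, 9) = (5/2, 6).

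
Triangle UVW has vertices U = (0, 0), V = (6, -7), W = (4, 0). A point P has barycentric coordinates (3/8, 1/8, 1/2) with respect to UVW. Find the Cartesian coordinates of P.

P = (3/8)·U + (1/8)·V + (1/2)·W.
x-coordinate: (3/8)·0 + (1/8)·6 + (1/2)·4 = 11/4.
y-coordinate: (3/8)·0 + (1/8)·(-7) + (1/2)·0 = -7/8.

(11/4, -7/8)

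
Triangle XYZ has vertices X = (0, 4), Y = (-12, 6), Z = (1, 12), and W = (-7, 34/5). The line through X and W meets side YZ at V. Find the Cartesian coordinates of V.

(-35/4, 15/2)

Barycentric coordinates of W with respect to XYZ: (1/5, 3/5, 1/5).
On side YZ the X-coordinate is zero; dropping W's X-weight 1/5 and renormalizing the remaining 3/5 : 1/5 gives weights 3/4, 1/4 on Y, Z.
V = (3/4)·(-12, 6) + (1/4)·(1, 12) = (-35/4, 15/2).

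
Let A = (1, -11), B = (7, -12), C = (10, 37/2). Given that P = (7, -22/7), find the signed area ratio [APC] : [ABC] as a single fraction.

[ABC] = ½·(1·(-12−(37/2)) + 7·(37/2−(-11)) + 10·(-11−(-12))) = ½·(-61/2 + 413/2 + 10) = 93.
[APC] = ½·(1·(-22/7−(37/2)) + 7·(37/2−(-11)) + 10·(-11−(-22/7))) = ½·(-303/14 + 413/2 − 550/7) = 372/7, so the ratio is (372/7)/93 = 4/7.

4/7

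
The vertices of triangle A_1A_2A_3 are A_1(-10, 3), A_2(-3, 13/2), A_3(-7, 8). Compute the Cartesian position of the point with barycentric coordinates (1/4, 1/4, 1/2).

(-27/4, 51/8)

P = (1/4)·A_1 + (1/4)·A_2 + (1/2)·A_3.
x-coordinate: (1/4)·(-10) + (1/4)·(-3) + (1/2)·(-7) = -27/4.
y-coordinate: (1/4)·3 + (1/4)·(13/2) + (1/2)·8 = 51/8.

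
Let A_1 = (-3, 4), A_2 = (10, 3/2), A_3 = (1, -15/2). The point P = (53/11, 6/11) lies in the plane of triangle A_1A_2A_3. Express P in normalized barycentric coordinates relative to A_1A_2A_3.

(3/11, 6/11, 2/11)

Signed area of the reference triangle: [A_1A_2A_3] = ½·((-3)·(3/2−(-15/2)) + 10·(-15/2−4) + 1·(4−(3/2))) = ½·(-27 − 115 + 5/2) = -279/4.
[PA_2A_3] = ½·((53/11)·(3/2−(-15/2)) + 10·(-15/2−(6/11)) + 1·(6/11−(3/2))) = ½·(477/11 − 885/11 − 21/22) = -837/44, so the A_1-coordinate is (-837/44)/(-279/4) = 3/11.
[A_1PA_3] = ½·((-3)·(6/11−(-15/2)) + (53/11)·(-15/2−4) + 1·(4−(6/11))) = ½·(-531/22 − 1219/22 + 38/11) = -837/22, so the A_2-coordinate is 6/11.
[A_1A_2P] = ½·((-3)·(3/2−(6/11)) + 10·(6/11−4) + (53/11)·(4−(3/2))) = ½·(-63/22 − 380/11 + 265/22) = -279/22, so the A_3-coordinate is 2/11.
Check: 3/11 + 6/11 + 2/11 = 1.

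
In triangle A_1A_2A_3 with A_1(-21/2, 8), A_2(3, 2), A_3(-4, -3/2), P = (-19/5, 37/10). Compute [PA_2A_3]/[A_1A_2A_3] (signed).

[A_1A_2A_3] = ½·((-21/2)·(2−(-3/2)) + 3·(-3/2−8) + (-4)·(8−2)) = ½·(-147/4 − 57/2 − 24) = -357/8.
[PA_2A_3] = ½·((-19/5)·(2−(-3/2)) + 3·(-3/2−(37/10)) + (-4)·(37/10−2)) = ½·(-133/10 − 78/5 − 34/5) = -357/20, so the ratio is (-357/20)/(-357/8) = 2/5.

2/5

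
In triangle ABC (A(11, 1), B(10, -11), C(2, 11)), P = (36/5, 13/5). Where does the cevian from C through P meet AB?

Barycentric coordinates of P with respect to ABC: (2/5, 1/5, 2/5).
On side AB the C-coordinate is zero; dropping P's C-weight 2/5 and renormalizing the remaining 2/5 : 1/5 gives weights 2/3, 1/3 on A, B.
Q = (2/3)·(11, 1) + (1/3)·(10, -11) = (32/3, -3).

(32/3, -3)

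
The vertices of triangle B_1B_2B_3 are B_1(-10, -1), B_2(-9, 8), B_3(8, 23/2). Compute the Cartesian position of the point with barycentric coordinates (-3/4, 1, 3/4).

(9/2, 139/8)

M = (-3/4)·B_1 + 1·B_2 + (3/4)·B_3.
x-coordinate: (-3/4)·(-10) + 1·(-9) + (3/4)·8 = 9/2.
y-coordinate: (-3/4)·(-1) + 1·8 + (3/4)·(23/2) = 139/8.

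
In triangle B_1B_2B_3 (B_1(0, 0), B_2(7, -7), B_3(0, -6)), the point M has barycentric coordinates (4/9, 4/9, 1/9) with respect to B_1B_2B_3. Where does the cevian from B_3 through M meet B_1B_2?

Line B_3M meets B_1B_2 where the B_3-coordinate vanishes; zeroing M's B_3-weight and renormalizing leaves B_1, B_2-weights 4/9 : 4/9 → (1/2, 1/2).
So N = (1/2)·B_1 + (1/2)·B_2 = (7/2, -7/2).

(7/2, -7/2)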